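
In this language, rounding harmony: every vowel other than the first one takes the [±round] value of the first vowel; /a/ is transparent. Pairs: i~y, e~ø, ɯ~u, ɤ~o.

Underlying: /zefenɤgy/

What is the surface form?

[zefenɤgi]

/y/ harmonizes with /e/ ([-round]) → [i]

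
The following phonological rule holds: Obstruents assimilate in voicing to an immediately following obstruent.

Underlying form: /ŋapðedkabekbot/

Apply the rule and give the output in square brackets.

[ŋabðetkabegbot]

/p/ before /ð/ (voiced) → [b]
/d/ before /k/ (voiceless) → [t]
/k/ before /b/ (voiced) → [g]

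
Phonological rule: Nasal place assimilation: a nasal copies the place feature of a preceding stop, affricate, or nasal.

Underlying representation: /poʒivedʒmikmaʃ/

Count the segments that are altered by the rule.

/m/ after /dʒ/ (palatal) → [ɲ]
/m/ after /k/ (velar) → [ŋ]
2 segments change.

2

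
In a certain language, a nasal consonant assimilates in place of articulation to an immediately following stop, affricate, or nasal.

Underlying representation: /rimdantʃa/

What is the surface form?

/m/ before /d/ (alveolar) → [n]
/n/ before /tʃ/ (palatal) → [ɲ]

[rindaɲtʃa]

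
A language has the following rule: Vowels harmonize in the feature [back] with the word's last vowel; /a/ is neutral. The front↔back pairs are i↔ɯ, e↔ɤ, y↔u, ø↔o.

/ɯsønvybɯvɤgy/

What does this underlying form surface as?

[isønvybivegy]

/ɯ/ harmonizes with /y/ ([-back]) → [i]
/ɯ/ harmonizes with /y/ ([-back]) → [i]
/ɤ/ harmonizes with /y/ ([-back]) → [e]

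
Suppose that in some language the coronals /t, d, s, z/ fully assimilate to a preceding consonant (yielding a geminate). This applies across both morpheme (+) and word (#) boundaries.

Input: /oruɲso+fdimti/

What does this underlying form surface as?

[oruɲɲo+ffimmi]

/s/ after /ɲ/ → [ɲ] (total assimilation)
/d/ after /f/ → [f] (total assimilation)
/t/ after /m/ → [m] (total assimilation)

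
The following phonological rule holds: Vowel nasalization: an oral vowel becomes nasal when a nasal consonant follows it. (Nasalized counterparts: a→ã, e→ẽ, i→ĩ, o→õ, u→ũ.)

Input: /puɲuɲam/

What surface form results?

/u/ before nasal /ɲ/ → [ũ]
/u/ before nasal /ɲ/ → [ũ]
/a/ before nasal /m/ → [ã]

[pũɲũɲãm]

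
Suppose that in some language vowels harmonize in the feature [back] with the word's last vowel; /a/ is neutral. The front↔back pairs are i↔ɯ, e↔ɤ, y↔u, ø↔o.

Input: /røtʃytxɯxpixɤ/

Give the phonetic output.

/ø/ harmonizes with /ɤ/ ([+back]) → [o]
/y/ harmonizes with /ɤ/ ([+back]) → [u]
/i/ harmonizes with /ɤ/ ([+back]) → [ɯ]

[rotʃutxɯxpɯxɤ]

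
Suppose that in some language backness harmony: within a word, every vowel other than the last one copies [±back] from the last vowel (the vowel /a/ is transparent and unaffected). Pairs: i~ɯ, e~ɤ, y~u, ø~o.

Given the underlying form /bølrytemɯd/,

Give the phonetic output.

/ø/ harmonizes with /ɯ/ ([+back]) → [o]
/y/ harmonizes with /ɯ/ ([+back]) → [u]
/e/ harmonizes with /ɯ/ ([+back]) → [ɤ]

[bolrutɤmɯd]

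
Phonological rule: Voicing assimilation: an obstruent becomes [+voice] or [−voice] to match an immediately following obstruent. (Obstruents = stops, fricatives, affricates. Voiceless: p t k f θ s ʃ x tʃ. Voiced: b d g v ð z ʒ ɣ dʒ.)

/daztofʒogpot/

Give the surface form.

[dastovʒokpot]

/z/ before /t/ (voiceless) → [s]
/f/ before /ʒ/ (voiced) → [v]
/g/ before /p/ (voiceless) → [k]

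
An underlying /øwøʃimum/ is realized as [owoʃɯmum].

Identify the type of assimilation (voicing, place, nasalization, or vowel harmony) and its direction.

vowel harmony, regressive

/ø/→[o] /ø/→[o] /i/→[ɯ].
Vowels agree with the last vowel, so the harmony is regressive.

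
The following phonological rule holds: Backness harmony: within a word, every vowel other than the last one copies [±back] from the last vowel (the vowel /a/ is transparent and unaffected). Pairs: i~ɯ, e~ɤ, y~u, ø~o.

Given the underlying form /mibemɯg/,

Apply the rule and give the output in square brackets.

[mɯbɤmɯg]

/i/ harmonizes with /ɯ/ ([+back]) → [ɯ]
/e/ harmonizes with /ɯ/ ([+back]) → [ɤ]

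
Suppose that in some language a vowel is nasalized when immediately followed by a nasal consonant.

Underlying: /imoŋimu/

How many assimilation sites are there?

3

/i/ before nasal /m/ → [ĩ]
/o/ before nasal /ŋ/ → [õ]
/i/ before nasal /m/ → [ĩ]
3 segments change.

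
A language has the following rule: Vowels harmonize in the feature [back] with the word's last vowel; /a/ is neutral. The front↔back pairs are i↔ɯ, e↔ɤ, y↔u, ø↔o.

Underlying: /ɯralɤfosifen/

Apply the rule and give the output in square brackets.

[iraleføsifen]

/ɯ/ harmonizes with /e/ ([-back]) → [i]
/ɤ/ harmonizes with /e/ ([-back]) → [e]
/o/ harmonizes with /e/ ([-back]) → [ø]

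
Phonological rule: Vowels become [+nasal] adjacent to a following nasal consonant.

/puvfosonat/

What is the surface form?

/o/ before nasal /n/ → [õ]

[puvfosõnat]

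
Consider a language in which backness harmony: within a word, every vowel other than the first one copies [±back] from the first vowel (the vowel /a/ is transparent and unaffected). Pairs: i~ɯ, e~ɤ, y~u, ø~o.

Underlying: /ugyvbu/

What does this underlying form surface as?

[uguvbu]

/y/ harmonizes with /u/ ([+back]) → [u]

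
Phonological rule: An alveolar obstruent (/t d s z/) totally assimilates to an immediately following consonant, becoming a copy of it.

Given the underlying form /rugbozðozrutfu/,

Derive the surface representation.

/z/ before /ð/ → [ð] (total assimilation)
/z/ before /r/ → [r] (total assimilation)
/t/ before /f/ → [f] (total assimilation)

[rugboððorruffu]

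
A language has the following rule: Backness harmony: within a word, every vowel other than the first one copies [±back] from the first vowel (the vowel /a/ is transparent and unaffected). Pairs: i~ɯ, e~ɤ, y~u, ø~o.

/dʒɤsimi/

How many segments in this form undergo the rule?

2

/i/ harmonizes with /ɤ/ ([+back]) → [ɯ]
/i/ harmonizes with /ɤ/ ([+back]) → [ɯ]
2 segments change.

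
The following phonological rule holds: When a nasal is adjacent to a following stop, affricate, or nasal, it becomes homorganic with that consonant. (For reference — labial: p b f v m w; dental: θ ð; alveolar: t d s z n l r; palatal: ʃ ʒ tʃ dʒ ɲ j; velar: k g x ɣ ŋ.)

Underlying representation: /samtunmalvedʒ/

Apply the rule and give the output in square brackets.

/m/ before /t/ (alveolar) → [n]
/n/ before /m/ (labial) → [m]

[santummalvedʒ]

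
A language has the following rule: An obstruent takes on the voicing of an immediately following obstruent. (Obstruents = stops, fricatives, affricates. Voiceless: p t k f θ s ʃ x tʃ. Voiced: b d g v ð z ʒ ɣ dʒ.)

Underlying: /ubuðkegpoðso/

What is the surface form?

[ubuθkekpoθso]

/ð/ before /k/ (voiceless) → [θ]
/g/ before /p/ (voiceless) → [k]
/ð/ before /s/ (voiceless) → [θ]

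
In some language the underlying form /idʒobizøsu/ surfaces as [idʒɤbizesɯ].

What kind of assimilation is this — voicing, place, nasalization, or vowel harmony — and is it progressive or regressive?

vowel harmony, progressive

/o/→[ɤ] /ø/→[e] /u/→[ɯ].
Vowels agree with the first vowel, so the harmony is progressive.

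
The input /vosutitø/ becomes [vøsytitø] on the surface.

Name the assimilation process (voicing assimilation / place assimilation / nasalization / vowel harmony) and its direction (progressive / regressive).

/o/→[ø] /u/→[y].
Vowels agree with the last vowel, so the harmony is regressive.

vowel harmony, regressive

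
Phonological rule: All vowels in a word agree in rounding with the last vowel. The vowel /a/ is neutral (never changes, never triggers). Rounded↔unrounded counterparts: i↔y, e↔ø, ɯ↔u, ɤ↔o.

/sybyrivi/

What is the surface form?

[sibirivi]

/y/ harmonizes with /i/ ([-round]) → [i]
/y/ harmonizes with /i/ ([-round]) → [i]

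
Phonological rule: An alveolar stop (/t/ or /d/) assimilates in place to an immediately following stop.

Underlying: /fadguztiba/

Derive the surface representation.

/d/ before /g/ (velar) → [g]

[fagguztiba]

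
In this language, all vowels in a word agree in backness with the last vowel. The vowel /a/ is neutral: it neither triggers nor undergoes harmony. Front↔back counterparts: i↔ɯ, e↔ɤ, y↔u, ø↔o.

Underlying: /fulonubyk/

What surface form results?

[fylønybyk]

/u/ harmonizes with /y/ ([-back]) → [y]
/o/ harmonizes with /y/ ([-back]) → [ø]
/u/ harmonizes with /y/ ([-back]) → [y]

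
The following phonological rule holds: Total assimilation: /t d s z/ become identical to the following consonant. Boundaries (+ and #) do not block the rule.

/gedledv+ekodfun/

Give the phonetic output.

[gellevv+ekoffun]

/d/ before /l/ → [l] (total assimilation)
/d/ before /v/ → [v] (total assimilation)
/d/ before /f/ → [f] (total assimilation)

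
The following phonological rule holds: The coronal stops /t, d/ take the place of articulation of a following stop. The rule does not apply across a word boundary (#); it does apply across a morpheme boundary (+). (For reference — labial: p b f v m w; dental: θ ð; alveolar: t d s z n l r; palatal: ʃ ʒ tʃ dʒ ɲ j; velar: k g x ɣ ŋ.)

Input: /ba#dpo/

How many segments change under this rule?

1

/d/ before /p/ (labial) → [b]
1 segment changes.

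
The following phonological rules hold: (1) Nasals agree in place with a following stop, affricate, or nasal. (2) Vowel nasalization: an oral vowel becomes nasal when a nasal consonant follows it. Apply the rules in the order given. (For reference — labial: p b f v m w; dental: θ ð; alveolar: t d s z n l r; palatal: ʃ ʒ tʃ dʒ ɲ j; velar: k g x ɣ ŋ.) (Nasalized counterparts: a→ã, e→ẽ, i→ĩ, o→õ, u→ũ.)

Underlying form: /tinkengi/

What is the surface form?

Rule 1: /n/ before /k/ (velar) → [ŋ]
Rule 1: /n/ before /g/ (velar) → [ŋ]
After rule 1: tiŋkeŋgi
Rule 2: /i/ before nasal /ŋ/ → [ĩ]
Rule 2: /e/ before nasal /ŋ/ → [ẽ]

[tĩŋkẽŋgi]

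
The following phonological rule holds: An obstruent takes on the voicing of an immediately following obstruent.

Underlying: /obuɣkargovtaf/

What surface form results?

/ɣ/ before /k/ (voiceless) → [x]
/v/ before /t/ (voiceless) → [f]

[obuxkargoftaf]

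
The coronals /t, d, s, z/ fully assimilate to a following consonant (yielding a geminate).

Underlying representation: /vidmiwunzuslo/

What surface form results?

/d/ before /m/ → [m] (total assimilation)
/s/ before /l/ → [l] (total assimilation)

[vimmiwunzullo]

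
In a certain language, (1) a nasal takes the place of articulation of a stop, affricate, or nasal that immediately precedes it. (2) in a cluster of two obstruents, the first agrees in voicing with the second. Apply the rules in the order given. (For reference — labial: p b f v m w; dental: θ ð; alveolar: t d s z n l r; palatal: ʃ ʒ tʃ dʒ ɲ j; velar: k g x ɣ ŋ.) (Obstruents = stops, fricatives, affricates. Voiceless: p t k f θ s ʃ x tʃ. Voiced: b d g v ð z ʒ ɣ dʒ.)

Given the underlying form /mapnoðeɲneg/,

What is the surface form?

Rule 1: /n/ after /p/ (labial) → [m]
Rule 1: /n/ after /ɲ/ (palatal) → [ɲ]
After rule 1: mapmoðeɲɲeg
Rule 2: no segment meets the rule's conditions; no change.

[mapmoðeɲɲeg]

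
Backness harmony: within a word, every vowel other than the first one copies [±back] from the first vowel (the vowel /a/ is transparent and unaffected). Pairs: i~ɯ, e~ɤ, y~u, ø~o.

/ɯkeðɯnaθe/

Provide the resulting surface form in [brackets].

[ɯkɤðɯnaθɤ]

/e/ harmonizes with /ɯ/ ([+back]) → [ɤ]
/e/ harmonizes with /ɯ/ ([+back]) → [ɤ]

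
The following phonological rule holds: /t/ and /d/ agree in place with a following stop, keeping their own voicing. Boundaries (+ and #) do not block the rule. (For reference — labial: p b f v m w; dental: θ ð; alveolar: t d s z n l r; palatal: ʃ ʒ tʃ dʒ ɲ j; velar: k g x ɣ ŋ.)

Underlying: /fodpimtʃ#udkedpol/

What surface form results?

[fobpimtʃ#ugkebpol]

/d/ before /p/ (labial) → [b]
/d/ before /k/ (velar) → [g]
/d/ before /p/ (labial) → [b]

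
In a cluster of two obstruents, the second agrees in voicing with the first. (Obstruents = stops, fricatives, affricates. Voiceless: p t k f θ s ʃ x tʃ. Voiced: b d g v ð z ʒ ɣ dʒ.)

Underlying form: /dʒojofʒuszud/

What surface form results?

/ʒ/ after /f/ (voiceless) → [ʃ]
/z/ after /s/ (voiceless) → [s]

[dʒojofʃussud]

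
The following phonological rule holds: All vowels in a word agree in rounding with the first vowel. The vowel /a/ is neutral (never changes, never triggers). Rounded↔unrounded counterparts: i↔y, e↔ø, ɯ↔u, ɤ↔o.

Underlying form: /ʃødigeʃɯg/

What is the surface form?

[ʃødygøʃug]

/i/ harmonizes with /ø/ ([+round]) → [y]
/e/ harmonizes with /ø/ ([+round]) → [ø]
/ɯ/ harmonizes with /ø/ ([+round]) → [u]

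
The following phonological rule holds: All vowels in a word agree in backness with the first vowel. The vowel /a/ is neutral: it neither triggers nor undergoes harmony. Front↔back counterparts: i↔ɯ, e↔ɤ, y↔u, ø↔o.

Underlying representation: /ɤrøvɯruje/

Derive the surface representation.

/ø/ harmonizes with /ɤ/ ([+back]) → [o]
/e/ harmonizes with /ɤ/ ([+back]) → [ɤ]

[ɤrovɯrujɤ]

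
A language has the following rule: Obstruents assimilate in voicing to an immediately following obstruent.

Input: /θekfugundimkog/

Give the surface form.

[θekfugundimkog]

no segment meets the rule's conditions; no change.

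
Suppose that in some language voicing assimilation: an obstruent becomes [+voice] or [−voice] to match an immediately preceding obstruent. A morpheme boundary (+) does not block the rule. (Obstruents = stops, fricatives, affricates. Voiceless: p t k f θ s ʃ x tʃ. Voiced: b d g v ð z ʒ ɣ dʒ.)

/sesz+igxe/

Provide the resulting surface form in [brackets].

[sess+igɣe]

/z/ after /s/ (voiceless) → [s]
/x/ after /g/ (voiced) → [ɣ]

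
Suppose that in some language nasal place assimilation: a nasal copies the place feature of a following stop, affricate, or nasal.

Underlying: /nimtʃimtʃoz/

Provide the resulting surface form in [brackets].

/m/ before /tʃ/ (palatal) → [ɲ]
/m/ before /tʃ/ (palatal) → [ɲ]

[niɲtʃiɲtʃoz]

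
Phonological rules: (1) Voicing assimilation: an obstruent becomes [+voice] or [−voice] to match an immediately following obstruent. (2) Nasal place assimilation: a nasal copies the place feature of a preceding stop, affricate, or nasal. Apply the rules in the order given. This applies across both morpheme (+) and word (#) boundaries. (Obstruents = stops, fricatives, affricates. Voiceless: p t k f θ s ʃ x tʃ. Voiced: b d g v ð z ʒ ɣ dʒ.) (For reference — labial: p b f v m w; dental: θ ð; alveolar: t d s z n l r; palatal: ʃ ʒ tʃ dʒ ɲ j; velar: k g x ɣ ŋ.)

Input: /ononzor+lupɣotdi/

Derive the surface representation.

Rule 1: /p/ before /ɣ/ (voiced) → [b]
Rule 1: /t/ before /d/ (voiced) → [d]
After rule 1: ononzor+lubɣoddi
Rule 2: no segment meets the rule's conditions; no change.

[ononzor+lubɣoddi]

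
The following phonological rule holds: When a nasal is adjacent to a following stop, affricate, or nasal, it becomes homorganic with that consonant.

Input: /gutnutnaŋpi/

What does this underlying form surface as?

/ŋ/ before /p/ (labial) → [m]

[gutnutnampi]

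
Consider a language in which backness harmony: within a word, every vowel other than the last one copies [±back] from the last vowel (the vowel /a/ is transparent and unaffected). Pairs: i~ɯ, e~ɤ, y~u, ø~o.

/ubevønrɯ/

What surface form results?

/e/ harmonizes with /ɯ/ ([+back]) → [ɤ]
/ø/ harmonizes with /ɯ/ ([+back]) → [o]

[ubɤvonrɯ]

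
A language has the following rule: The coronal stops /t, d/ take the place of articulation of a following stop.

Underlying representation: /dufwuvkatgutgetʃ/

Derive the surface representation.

/t/ before /g/ (velar) → [k]
/t/ before /g/ (velar) → [k]

[dufwuvkakgukgetʃ]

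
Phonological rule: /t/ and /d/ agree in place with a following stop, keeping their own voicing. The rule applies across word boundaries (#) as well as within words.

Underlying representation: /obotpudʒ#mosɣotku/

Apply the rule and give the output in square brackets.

[oboppudʒ#mosɣokku]

/t/ before /p/ (labial) → [p]
/t/ before /k/ (velar) → [k]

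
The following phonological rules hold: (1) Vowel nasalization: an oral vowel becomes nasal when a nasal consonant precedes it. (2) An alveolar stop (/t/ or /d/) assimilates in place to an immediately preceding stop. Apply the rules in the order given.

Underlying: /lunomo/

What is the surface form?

Rule 1: /o/ after nasal /n/ → [õ]
Rule 1: /o/ after nasal /m/ → [õ]
After rule 1: lunõmõ
Rule 2: no segment meets the rule's conditions; no change.

[lunõmõ]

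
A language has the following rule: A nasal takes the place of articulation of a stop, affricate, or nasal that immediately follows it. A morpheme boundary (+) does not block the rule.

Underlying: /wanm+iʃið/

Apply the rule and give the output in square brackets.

/n/ before /m/ (labial) → [m]

[wamm+iʃið]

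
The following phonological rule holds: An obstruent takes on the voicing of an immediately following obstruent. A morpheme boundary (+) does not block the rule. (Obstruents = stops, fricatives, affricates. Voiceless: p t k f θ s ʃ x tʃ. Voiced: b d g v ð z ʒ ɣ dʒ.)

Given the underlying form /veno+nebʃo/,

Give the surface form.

/b/ before /ʃ/ (voiceless) → [p]

[veno+nepʃo]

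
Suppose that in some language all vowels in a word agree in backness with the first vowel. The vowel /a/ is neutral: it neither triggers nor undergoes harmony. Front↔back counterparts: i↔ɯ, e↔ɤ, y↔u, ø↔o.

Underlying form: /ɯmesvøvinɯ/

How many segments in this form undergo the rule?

3

/e/ harmonizes with /ɯ/ ([+back]) → [ɤ]
/ø/ harmonizes with /ɯ/ ([+back]) → [o]
/i/ harmonizes with /ɯ/ ([+back]) → [ɯ]
3 segments change.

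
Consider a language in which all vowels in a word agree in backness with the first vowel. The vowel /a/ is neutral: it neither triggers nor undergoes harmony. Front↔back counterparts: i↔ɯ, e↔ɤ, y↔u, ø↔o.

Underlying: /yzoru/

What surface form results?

[yzøry]

/o/ harmonizes with /y/ ([-back]) → [ø]
/u/ harmonizes with /y/ ([-back]) → [y]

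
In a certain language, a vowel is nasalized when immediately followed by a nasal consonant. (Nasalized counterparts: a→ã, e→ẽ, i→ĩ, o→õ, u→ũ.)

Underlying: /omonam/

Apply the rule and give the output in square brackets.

/o/ before nasal /m/ → [õ]
/o/ before nasal /n/ → [õ]
/a/ before nasal /m/ → [ã]

[õmõnãm]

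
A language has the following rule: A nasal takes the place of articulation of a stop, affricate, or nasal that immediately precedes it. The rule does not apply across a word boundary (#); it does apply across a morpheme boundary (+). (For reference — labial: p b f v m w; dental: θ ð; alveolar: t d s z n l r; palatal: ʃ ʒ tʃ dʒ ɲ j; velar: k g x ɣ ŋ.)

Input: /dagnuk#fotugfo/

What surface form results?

/n/ after /g/ (velar) → [ŋ]

[dagŋuk#fotugfo]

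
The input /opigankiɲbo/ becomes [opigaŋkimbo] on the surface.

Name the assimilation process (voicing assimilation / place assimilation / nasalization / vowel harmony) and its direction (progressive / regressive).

/n/→[ŋ] /ɲ/→[m].
Each target copies a feature from the following segment, so the direction is regressive.

place assimilation, regressive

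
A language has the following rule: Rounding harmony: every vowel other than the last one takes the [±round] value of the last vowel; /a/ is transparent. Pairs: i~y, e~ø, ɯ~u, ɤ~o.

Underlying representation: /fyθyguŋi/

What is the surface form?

/y/ harmonizes with /i/ ([-round]) → [i]
/y/ harmonizes with /i/ ([-round]) → [i]
/u/ harmonizes with /i/ ([-round]) → [ɯ]

[fiθigɯŋi]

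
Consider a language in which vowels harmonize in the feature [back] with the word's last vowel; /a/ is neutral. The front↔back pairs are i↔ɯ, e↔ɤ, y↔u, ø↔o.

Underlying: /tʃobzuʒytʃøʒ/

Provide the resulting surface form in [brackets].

[tʃøbzyʒytʃøʒ]

/o/ harmonizes with /ø/ ([-back]) → [ø]
/u/ harmonizes with /ø/ ([-back]) → [y]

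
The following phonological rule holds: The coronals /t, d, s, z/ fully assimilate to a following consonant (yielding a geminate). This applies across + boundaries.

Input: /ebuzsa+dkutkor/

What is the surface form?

/z/ before /s/ → [s] (total assimilation)
/d/ before /k/ → [k] (total assimilation)
/t/ before /k/ → [k] (total assimilation)

[ebussa+kkukkor]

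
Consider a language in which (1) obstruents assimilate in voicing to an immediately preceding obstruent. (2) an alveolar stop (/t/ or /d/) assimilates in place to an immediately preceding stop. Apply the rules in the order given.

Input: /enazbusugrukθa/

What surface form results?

Rule 1: no segment meets the rule's conditions; no change.
After rule 1: enazbusugrukθa
Rule 2: no segment meets the rule's conditions; no change.

[enazbusugrukθa]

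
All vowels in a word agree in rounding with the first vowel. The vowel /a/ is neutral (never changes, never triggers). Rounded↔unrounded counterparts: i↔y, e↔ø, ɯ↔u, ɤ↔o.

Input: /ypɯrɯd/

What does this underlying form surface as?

[ypurud]

/ɯ/ harmonizes with /y/ ([+round]) → [u]
/ɯ/ harmonizes with /y/ ([+round]) → [u]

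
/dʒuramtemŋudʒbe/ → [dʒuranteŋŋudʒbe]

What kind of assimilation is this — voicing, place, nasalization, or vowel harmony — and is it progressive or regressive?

/m/→[n] /m/→[ŋ].
Each target copies a feature from the following segment, so the direction is regressive.

place assimilation, regressive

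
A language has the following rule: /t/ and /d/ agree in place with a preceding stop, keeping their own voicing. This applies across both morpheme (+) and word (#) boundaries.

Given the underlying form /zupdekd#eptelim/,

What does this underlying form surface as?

[zupbekg#eppelim]

/d/ after /p/ (labial) → [b]
/d/ after /k/ (velar) → [g]
/t/ after /p/ (labial) → [p]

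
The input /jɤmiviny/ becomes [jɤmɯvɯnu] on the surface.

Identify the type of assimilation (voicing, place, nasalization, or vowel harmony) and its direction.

/i/→[ɯ] /i/→[ɯ] /y/→[u].
Vowels agree with the first vowel, so the harmony is progressive.

vowel harmony, progressive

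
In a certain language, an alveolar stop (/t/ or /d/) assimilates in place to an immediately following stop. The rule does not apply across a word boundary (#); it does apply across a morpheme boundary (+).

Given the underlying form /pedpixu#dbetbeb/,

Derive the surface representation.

/d/ before /p/ (labial) → [b]
/d/ before /b/ (labial) → [b]
/t/ before /b/ (labial) → [p]

[pebpixu#bbepbeb]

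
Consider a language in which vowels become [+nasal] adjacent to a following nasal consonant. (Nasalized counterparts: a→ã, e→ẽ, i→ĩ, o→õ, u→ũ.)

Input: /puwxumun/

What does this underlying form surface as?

[puwxũmũn]

/u/ before nasal /m/ → [ũ]
/u/ before nasal /n/ → [ũ]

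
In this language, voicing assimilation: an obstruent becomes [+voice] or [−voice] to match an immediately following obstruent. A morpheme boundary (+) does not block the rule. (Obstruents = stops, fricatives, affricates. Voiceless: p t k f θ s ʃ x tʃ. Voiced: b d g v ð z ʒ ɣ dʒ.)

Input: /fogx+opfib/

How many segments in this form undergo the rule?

/g/ before /x/ (voiceless) → [k]
1 segment changes.

1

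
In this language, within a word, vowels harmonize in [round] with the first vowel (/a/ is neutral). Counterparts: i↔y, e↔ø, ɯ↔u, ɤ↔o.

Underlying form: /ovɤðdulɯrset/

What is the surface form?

[ovoðdulursøt]

/ɤ/ harmonizes with /o/ ([+round]) → [o]
/ɯ/ harmonizes with /o/ ([+round]) → [u]
/e/ harmonizes with /o/ ([+round]) → [ø]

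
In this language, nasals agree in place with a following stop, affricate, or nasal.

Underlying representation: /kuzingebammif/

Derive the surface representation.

/n/ before /g/ (velar) → [ŋ]

[kuziŋgebammif]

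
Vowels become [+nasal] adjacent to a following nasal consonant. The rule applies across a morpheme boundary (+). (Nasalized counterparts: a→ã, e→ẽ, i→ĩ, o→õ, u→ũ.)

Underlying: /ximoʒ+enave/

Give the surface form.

[xĩmoʒ+ẽnave]

/i/ before nasal /m/ → [ĩ]
/e/ before nasal /n/ → [ẽ]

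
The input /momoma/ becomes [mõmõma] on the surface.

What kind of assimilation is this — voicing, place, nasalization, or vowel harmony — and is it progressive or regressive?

/o/→[õ] /o/→[õ].
Each target copies a feature from the following segment, so the direction is regressive.

nasalization, regressive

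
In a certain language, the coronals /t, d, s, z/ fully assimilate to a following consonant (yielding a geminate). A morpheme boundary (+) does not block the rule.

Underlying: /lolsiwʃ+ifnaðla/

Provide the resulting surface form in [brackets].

no segment meets the rule's conditions; no change.

[lolsiwʃ+ifnaðla]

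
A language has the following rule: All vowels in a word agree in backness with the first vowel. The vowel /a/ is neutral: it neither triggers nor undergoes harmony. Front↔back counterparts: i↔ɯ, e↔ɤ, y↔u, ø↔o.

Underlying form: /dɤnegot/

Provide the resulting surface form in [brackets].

[dɤnɤgot]

/e/ harmonizes with /ɤ/ ([+back]) → [ɤ]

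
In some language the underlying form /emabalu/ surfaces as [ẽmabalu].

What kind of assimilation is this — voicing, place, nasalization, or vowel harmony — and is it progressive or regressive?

nasalization, regressive

/e/→[ẽ].
Each target copies a feature from the following segment, so the direction is regressive.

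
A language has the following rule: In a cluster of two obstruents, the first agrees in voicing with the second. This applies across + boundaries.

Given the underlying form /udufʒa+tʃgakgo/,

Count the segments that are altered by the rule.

3

/f/ before /ʒ/ (voiced) → [v]
/tʃ/ before /g/ (voiced) → [dʒ]
/k/ before /g/ (voiced) → [g]
3 segments change.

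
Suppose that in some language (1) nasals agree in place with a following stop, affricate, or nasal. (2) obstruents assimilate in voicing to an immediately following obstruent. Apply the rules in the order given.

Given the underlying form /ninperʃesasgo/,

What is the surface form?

Rule 1: /n/ before /p/ (labial) → [m]
After rule 1: nimperʃesasgo
Rule 2: /s/ before /g/ (voiced) → [z]

[nimperʃesazgo]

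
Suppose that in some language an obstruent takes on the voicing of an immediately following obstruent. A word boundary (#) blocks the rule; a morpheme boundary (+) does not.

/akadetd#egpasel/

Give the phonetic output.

/t/ before /d/ (voiced) → [d]
/g/ before /p/ (voiceless) → [k]

[akadedd#ekpasel]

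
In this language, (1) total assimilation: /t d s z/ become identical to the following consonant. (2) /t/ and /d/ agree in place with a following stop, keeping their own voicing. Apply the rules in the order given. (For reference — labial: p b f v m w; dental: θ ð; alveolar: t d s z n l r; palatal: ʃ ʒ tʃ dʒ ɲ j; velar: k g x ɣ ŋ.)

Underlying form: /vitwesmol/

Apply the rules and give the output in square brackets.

Rule 1: /t/ before /w/ → [w] (total assimilation)
Rule 1: /s/ before /m/ → [m] (total assimilation)
After rule 1: viwwemmol
Rule 2: no segment meets the rule's conditions; no change.

[viwwemmol]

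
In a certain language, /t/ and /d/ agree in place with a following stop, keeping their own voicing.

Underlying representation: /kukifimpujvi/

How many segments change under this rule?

0

No segment meets the rule's conditions.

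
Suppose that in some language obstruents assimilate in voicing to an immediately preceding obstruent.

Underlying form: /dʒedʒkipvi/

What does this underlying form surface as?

/k/ after /dʒ/ (voiced) → [g]
/v/ after /p/ (voiceless) → [f]

[dʒedʒgipfi]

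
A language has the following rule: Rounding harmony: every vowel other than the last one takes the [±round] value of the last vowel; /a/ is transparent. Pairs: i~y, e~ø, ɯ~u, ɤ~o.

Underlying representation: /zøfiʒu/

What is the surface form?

[zøfyʒu]

/i/ harmonizes with /u/ ([+round]) → [y]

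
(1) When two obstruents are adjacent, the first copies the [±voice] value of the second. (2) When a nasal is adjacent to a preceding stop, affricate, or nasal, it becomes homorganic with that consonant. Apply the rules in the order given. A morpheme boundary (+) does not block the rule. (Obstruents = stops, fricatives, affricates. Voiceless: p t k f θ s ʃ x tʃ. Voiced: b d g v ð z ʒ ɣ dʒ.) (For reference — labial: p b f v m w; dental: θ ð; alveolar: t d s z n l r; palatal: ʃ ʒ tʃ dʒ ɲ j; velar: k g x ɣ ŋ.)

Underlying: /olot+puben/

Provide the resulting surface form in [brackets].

[olot+puben]

Rule 1: no segment meets the rule's conditions; no change.
After rule 1: olot+puben
Rule 2: no segment meets the rule's conditions; no change.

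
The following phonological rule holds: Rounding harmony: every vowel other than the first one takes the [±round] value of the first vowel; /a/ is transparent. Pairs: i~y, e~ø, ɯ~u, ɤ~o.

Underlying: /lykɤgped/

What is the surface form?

/ɤ/ harmonizes with /y/ ([+round]) → [o]
/e/ harmonizes with /y/ ([+round]) → [ø]

[lykogpød]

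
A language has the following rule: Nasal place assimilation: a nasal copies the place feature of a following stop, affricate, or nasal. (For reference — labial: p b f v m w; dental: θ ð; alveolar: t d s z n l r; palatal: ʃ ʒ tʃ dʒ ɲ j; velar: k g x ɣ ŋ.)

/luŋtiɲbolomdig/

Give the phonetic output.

/ŋ/ before /t/ (alveolar) → [n]
/ɲ/ before /b/ (labial) → [m]
/m/ before /d/ (alveolar) → [n]

[luntimbolondig]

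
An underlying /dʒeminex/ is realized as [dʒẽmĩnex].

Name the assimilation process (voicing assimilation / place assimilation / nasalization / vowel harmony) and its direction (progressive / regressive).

/e/→[ẽ] /i/→[ĩ].
Each target copies a feature from the following segment, so the direction is regressive.

nasalization, regressive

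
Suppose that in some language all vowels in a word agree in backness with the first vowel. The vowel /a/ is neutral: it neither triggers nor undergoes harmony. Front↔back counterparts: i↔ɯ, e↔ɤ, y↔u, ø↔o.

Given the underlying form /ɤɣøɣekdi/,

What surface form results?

/ø/ harmonizes with /ɤ/ ([+back]) → [o]
/e/ harmonizes with /ɤ/ ([+back]) → [ɤ]
/i/ harmonizes with /ɤ/ ([+back]) → [ɯ]

[ɤɣoɣɤkdɯ]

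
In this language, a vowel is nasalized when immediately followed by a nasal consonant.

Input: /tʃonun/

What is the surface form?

/o/ before nasal /n/ → [õ]
/u/ before nasal /n/ → [ũ]

[tʃõnũn]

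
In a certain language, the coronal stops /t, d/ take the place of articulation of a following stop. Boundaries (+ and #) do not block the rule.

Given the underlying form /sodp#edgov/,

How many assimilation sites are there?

/d/ before /p/ (labial) → [b]
/d/ before /g/ (velar) → [g]
2 segments change.

2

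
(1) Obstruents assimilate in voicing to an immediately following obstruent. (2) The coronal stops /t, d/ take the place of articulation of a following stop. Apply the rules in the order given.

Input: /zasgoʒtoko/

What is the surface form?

Rule 1: /s/ before /g/ (voiced) → [z]
Rule 1: /ʒ/ before /t/ (voiceless) → [ʃ]
After rule 1: zazgoʃtoko
Rule 2: no segment meets the rule's conditions; no change.

[zazgoʃtoko]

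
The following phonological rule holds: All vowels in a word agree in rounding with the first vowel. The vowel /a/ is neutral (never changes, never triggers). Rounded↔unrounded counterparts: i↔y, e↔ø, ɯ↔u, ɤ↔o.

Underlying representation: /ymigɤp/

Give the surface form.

[ymygop]

/i/ harmonizes with /y/ ([+round]) → [y]
/ɤ/ harmonizes with /y/ ([+round]) → [o]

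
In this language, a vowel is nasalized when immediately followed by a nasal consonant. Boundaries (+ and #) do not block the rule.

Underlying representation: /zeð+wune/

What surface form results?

[zeð+wũne]

/u/ before nasal /n/ → [ũ]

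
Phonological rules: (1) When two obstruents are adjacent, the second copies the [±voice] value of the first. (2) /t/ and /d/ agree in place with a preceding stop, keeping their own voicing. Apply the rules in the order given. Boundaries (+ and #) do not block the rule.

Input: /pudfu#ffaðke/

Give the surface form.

Rule 1: /f/ after /d/ (voiced) → [v]
Rule 1: /k/ after /ð/ (voiced) → [g]
After rule 1: pudvu#ffaðge
Rule 2: no segment meets the rule's conditions; no change.

[pudvu#ffaðge]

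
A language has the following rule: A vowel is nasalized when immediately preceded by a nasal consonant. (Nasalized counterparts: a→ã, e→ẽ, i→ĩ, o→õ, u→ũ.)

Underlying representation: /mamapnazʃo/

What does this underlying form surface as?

[mãmãpnãzʃo]

/a/ after nasal /m/ → [ã]
/a/ after nasal /m/ → [ã]
/a/ after nasal /n/ → [ã]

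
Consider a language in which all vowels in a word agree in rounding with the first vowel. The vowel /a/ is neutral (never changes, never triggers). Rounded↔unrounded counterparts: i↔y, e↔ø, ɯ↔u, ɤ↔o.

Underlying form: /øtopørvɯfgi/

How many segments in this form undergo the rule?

2

/ɯ/ harmonizes with /ø/ ([+round]) → [u]
/i/ harmonizes with /ø/ ([+round]) → [y]
2 segments change.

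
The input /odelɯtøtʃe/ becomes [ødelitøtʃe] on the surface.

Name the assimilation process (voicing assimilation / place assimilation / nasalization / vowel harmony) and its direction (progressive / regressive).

vowel harmony, regressive

/o/→[ø] /ɯ/→[i].
Vowels agree with the last vowel, so the harmony is regressive.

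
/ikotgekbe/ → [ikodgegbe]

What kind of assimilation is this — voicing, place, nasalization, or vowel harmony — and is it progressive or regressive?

voicing assimilation, regressive

/t/→[d] /k/→[g].
Each target copies a feature from the following segment, so the direction is regressive.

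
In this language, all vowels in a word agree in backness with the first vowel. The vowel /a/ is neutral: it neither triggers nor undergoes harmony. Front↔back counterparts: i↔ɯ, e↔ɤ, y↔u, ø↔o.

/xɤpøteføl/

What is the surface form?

/ø/ harmonizes with /ɤ/ ([+back]) → [o]
/e/ harmonizes with /ɤ/ ([+back]) → [ɤ]
/ø/ harmonizes with /ɤ/ ([+back]) → [o]

[xɤpotɤfol]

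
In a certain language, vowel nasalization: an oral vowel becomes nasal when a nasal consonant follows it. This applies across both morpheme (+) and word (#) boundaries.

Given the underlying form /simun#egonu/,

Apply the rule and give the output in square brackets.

[sĩmũn#egõnu]

/i/ before nasal /m/ → [ĩ]
/u/ before nasal /n/ → [ũ]
/o/ before nasal /n/ → [õ]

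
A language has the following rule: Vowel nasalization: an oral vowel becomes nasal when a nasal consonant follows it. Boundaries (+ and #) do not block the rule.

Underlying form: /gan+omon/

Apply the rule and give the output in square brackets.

[gãn+õmõn]

/a/ before nasal /n/ → [ã]
/o/ before nasal /m/ → [õ]
/o/ before nasal /n/ → [õ]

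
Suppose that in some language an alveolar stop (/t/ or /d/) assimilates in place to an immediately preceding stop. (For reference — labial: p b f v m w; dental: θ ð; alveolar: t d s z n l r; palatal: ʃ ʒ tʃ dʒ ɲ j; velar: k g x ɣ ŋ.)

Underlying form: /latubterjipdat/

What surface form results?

/t/ after /b/ (labial) → [p]
/d/ after /p/ (labial) → [b]

[latubperjipbat]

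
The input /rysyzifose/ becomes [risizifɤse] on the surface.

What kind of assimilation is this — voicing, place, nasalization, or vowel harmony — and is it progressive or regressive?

vowel harmony, regressive

/y/→[i] /y/→[i] /o/→[ɤ].
Vowels agree with the last vowel, so the harmony is regressive.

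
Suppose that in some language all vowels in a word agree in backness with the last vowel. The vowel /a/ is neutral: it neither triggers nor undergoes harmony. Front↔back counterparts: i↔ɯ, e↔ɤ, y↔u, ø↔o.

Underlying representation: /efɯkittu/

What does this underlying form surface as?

[ɤfɯkɯttu]

/e/ harmonizes with /u/ ([+back]) → [ɤ]
/i/ harmonizes with /u/ ([+back]) → [ɯ]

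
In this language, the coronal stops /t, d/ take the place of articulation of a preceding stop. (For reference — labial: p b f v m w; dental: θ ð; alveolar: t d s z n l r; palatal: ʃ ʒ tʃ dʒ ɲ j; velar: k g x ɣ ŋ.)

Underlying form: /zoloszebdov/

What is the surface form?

[zoloszebbov]

/d/ after /b/ (labial) → [b]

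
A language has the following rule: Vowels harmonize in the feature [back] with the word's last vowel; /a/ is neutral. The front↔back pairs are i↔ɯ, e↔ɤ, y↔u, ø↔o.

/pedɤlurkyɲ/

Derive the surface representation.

/ɤ/ harmonizes with /y/ ([-back]) → [e]
/u/ harmonizes with /y/ ([-back]) → [y]

[pedelyrkyɲ]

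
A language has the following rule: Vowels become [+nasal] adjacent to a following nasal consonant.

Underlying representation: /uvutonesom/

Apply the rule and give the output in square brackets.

[uvutõnesõm]

/o/ before nasal /n/ → [õ]
/o/ before nasal /m/ → [õ]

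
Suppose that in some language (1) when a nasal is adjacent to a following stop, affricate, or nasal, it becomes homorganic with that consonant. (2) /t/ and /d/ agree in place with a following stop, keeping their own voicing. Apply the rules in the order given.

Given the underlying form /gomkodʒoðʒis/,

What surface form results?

[goŋkodʒoðʒis]

Rule 1: /m/ before /k/ (velar) → [ŋ]
After rule 1: goŋkodʒoðʒis
Rule 2: no segment meets the rule's conditions; no change.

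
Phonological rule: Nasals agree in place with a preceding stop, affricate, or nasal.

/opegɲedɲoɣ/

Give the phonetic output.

/ɲ/ after /g/ (velar) → [ŋ]
/ɲ/ after /d/ (alveolar) → [n]

[opegŋednoɣ]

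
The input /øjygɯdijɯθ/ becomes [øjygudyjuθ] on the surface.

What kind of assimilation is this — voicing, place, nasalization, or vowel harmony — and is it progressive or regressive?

vowel harmony, progressive

/ɯ/→[u] /i/→[y] /ɯ/→[u].
Vowels agree with the first vowel, so the harmony is progressive.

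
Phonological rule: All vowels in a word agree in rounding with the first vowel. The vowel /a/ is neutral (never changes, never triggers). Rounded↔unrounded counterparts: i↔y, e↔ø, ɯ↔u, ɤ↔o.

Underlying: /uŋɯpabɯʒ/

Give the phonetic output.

/ɯ/ harmonizes with /u/ ([+round]) → [u]
/ɯ/ harmonizes with /u/ ([+round]) → [u]

[uŋupabuʒ]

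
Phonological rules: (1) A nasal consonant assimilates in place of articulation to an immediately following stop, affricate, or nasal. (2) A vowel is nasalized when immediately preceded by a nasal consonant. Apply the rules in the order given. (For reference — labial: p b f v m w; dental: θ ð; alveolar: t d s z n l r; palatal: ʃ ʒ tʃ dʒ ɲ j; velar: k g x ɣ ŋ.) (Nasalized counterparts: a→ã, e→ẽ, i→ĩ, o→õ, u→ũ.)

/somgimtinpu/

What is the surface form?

[soŋgintimpu]

Rule 1: /m/ before /g/ (velar) → [ŋ]
Rule 1: /m/ before /t/ (alveolar) → [n]
Rule 1: /n/ before /p/ (labial) → [m]
After rule 1: soŋgintimpu
Rule 2: no segment meets the rule's conditions; no change.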